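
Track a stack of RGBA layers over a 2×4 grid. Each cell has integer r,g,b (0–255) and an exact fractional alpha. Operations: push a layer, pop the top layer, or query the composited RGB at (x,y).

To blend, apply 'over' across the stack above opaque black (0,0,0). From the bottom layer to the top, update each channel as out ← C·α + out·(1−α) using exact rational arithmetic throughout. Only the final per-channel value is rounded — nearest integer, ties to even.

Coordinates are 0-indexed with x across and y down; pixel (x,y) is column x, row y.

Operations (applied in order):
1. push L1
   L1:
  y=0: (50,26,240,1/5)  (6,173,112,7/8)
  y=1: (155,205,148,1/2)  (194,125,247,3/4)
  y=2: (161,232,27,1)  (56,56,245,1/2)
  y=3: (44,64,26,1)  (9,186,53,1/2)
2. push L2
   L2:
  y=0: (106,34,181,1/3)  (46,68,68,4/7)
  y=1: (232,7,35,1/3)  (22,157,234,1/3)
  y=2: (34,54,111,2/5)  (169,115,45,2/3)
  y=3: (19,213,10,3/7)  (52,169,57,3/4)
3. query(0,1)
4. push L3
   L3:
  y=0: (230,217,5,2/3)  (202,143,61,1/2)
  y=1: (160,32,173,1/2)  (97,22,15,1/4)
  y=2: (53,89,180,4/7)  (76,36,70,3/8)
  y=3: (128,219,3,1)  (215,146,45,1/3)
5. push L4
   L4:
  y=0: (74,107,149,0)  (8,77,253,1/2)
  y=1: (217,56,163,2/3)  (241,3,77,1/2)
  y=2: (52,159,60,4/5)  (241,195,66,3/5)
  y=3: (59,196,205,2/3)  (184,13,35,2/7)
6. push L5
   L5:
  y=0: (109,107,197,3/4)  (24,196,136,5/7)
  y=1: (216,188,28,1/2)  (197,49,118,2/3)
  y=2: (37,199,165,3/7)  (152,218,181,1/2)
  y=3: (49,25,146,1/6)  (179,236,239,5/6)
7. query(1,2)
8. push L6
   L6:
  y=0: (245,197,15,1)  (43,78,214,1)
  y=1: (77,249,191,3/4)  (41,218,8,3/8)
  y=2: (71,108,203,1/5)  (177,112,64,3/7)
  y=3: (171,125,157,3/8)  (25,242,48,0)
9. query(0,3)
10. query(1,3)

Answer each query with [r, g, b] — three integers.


(0,1) stack=L1,L2; from [0,0,0]:
+L1 (α=1/2) → [155/2, 205/2, 74]
+L2 (α=1/3) → [129, 212/3, 61]
→ [129, 71, 61]

at x=1,y=2 over L1,L2,L3,L4,L5:
+L1 (α=1/2) → [28, 28, 245/2]
+L2 (α=2/3) → [122, 86, 425/6]
+L3 (α=3/8) → [419/4, 269/4, 3385/48]
+L4 (α=3/5) → [373/2, 1439/10, 8137/120]
+L5 (α=1/2) → [677/4, 3619/20, 29857/240]
= [169, 181, 124]

(0,3) stack=L1,L2,L3,L4,L5,L6; from [0,0,0]:
after L1 α=1: [44, 64, 26]
after L2 α=3/7: [233/7, 895/7, 134/7]
after L3 α=1: [128, 219, 3]
after L4 α=2/3: [82, 611/3, 413/3]
after L5 α=1/6: [153/2, 1565/9, 2503/18]
after L6 α=3/8: [1791/16, 1400/9, 20993/144]
= [112, 156, 146]

query (1,3) [L1,L2,L3,L4,L5,L6] — begin 0,0,0
+L1 (α=1/2) → [9/2, 93, 53/2]
+L2 (α=3/4) → [321/8, 150, 395/8]
+L3 (α=1/3) → [1181/12, 446/3, 575/12]
+L4 (α=2/7) → [10321/84, 2308/21, 3715/84]
+L5 (α=5/6) → [85501/504, 13544/63, 104095/504]
+L6 (α=0) → [85501/504, 13544/63, 104095/504]
rounded: [170, 215, 207]


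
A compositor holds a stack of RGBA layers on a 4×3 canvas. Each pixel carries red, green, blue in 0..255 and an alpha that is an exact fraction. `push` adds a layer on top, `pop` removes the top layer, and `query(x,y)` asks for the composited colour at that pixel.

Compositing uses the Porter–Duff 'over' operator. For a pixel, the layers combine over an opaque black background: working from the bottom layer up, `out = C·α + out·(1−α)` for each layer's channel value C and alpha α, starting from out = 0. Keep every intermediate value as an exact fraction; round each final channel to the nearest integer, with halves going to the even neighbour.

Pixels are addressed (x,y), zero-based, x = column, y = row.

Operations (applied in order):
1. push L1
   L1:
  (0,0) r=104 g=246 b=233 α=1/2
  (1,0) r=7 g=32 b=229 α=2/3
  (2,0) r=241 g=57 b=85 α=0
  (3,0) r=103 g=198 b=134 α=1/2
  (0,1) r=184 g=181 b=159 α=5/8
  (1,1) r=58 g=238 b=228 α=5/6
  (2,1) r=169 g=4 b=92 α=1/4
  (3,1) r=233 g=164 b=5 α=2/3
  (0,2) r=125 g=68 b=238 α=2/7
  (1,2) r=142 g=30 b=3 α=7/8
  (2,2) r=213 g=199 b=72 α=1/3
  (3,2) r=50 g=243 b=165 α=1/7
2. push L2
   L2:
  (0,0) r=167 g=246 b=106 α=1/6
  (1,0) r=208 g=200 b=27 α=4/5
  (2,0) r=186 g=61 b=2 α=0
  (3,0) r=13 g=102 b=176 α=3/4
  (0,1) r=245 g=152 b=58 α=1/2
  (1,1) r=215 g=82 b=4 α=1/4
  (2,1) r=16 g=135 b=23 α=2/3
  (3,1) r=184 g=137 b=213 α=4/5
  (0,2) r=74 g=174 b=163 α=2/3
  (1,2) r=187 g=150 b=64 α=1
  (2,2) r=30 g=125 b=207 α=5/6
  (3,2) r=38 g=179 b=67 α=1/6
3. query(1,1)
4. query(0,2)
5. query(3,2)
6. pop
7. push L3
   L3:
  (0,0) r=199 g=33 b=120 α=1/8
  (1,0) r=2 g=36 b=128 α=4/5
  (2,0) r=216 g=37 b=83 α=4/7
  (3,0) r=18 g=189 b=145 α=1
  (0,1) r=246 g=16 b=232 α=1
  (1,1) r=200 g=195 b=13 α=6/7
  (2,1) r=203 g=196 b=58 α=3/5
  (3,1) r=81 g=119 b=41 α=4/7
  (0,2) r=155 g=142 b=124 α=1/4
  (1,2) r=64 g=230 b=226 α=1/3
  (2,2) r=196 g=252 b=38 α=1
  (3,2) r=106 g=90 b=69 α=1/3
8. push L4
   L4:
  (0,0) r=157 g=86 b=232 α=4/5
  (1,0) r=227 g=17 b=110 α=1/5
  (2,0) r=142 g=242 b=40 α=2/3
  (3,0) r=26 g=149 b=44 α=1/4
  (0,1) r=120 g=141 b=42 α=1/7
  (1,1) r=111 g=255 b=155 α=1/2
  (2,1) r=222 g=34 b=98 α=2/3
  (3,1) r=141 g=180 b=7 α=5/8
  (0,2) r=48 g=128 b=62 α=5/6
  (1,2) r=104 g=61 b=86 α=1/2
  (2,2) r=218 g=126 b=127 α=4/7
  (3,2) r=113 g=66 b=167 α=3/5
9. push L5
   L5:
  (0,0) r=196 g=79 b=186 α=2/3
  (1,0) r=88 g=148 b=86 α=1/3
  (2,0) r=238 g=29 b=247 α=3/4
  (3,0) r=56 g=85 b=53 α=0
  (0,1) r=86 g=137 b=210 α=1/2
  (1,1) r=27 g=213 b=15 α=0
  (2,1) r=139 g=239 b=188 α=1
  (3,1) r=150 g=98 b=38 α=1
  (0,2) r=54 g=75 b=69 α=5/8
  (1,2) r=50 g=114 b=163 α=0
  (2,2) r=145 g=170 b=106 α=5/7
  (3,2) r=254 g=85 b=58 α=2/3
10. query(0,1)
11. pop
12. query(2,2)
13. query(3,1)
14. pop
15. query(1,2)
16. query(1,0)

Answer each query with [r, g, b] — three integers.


at x=1,y=1 over L1,L2:
L1 α=5/6: [145/3, 595/3, 190]
L2 α=1/4: [90, 677/4, 287/2]
= [90, 169, 144]

query (0,2) [L1,L2] — begin 0,0,0
after L1 α=2/7: [250/7, 136/7, 68]
after L2 α=2/3: [1286/21, 2572/21, 394/3]
rounded: [61, 122, 131]

query (3,2) [L1,L2] — begin 0,0,0
L1 α=1/7: [50/7, 243/7, 165/7]
L2 α=1/6: [86/7, 1234/21, 647/21]
= [12, 59, 31]

(0,1) stack=L1,L3,L4,L5; from [0,0,0]:
+L1 (α=5/8) → [115, 905/8, 795/8]
+L3 (α=1) → [246, 16, 232]
+L4 (α=1/7) → [228, 237/7, 1434/7]
+L5 (α=1/2) → [157, 598/7, 1452/7]
= [157, 85, 207]

query (2,2) [L1,L3,L4] — begin 0,0,0
L1 α=1/3: [71, 199/3, 24]
L3 α=1: [196, 252, 38]
L4 α=4/7: [1460/7, 180, 622/7]
= [209, 180, 89]

(3,1) stack=L1,L3,L4; from [0,0,0]:
after L1 α=2/3: [466/3, 328/3, 10/3]
after L3 α=4/7: [790/7, 804/7, 174/7]
after L4 α=5/8: [7305/56, 1089/7, 767/56]
→ [130, 156, 14]

at x=1,y=2 over L1,L3:
after L1 α=7/8: [497/4, 105/4, 21/8]
after L3 α=1/3: [625/6, 565/6, 925/12]
→ [104, 94, 77]

query (1,0) [L1,L3] — begin 0,0,0
+L1 (α=2/3) → [14/3, 64/3, 458/3]
+L3 (α=4/5) → [38/15, 496/15, 1994/15]
→ [3, 33, 133]


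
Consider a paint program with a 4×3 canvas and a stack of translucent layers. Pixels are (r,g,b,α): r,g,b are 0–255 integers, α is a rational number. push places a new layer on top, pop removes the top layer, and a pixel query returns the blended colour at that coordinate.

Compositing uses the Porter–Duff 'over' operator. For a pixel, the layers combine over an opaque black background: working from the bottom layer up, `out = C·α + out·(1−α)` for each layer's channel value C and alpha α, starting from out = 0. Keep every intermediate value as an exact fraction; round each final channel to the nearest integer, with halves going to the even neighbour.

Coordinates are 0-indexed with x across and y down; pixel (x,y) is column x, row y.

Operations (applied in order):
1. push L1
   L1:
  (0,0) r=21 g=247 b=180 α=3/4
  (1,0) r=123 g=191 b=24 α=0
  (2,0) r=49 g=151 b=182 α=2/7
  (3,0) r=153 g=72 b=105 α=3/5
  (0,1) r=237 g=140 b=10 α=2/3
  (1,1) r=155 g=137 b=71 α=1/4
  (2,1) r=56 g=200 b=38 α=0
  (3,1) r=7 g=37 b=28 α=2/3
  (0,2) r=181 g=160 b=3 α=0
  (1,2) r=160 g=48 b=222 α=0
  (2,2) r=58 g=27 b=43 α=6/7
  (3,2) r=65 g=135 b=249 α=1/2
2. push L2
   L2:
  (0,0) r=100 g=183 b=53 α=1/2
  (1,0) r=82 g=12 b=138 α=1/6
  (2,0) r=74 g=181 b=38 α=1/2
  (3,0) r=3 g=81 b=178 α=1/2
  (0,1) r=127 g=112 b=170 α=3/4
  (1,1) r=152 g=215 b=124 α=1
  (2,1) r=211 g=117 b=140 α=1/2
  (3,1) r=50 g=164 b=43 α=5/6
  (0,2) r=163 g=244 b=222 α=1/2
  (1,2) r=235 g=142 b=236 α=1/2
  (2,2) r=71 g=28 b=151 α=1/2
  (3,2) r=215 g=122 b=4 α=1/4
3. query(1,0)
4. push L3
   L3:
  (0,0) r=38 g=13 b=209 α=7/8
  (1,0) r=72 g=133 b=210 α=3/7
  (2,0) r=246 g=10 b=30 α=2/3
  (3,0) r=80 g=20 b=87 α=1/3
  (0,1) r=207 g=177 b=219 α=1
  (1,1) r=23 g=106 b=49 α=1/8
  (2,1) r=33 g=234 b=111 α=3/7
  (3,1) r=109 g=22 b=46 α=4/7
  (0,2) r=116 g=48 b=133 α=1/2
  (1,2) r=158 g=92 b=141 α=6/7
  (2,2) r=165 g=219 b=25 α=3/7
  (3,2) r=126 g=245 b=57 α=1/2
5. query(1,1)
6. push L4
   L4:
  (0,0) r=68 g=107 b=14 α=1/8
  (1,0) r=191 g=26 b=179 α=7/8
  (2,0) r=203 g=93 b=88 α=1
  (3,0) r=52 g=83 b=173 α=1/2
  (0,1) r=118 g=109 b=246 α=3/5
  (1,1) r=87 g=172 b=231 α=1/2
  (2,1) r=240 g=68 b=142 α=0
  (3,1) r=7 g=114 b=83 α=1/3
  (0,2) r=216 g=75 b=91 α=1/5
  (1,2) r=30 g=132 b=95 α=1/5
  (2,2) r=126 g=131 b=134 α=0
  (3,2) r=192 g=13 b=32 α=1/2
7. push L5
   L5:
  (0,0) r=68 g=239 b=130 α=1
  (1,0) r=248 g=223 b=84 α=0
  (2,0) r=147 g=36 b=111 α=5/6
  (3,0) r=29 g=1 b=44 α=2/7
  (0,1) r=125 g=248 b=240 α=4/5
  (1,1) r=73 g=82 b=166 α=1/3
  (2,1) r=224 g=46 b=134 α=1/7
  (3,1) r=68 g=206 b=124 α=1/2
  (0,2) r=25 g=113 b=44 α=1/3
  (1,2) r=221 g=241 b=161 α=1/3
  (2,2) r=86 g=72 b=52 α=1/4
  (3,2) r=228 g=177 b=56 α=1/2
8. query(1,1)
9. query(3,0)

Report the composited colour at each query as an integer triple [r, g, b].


query (1,0) [L1,L2] — begin 0,0,0
+L1 (α=0) → [0, 0, 0]
+L2 (α=1/6) → [41/3, 2, 23]
→ [14, 2, 23]

query (1,1) [L1,L2,L3] — begin 0,0,0
after L1 α=1/4: [155/4, 137/4, 71/4]
after L2 α=1: [152, 215, 124]
after L3 α=1/8: [1087/8, 1611/8, 917/8]
→ [136, 201, 115]

at x=1,y=1 over L1,L2,L3,L4,L5:
after L1 α=1/4: [155/4, 137/4, 71/4]
after L2 α=1: [152, 215, 124]
after L3 α=1/8: [1087/8, 1611/8, 917/8]
after L4 α=1/2: [1783/16, 2987/16, 2765/16]
after L5 α=1/3: [789/8, 3643/24, 4093/24]
→ [99, 152, 171]

(3,0) stack=L1,L2,L3,L4,L5; from [0,0,0]:
+L1 (α=3/5) → [459/5, 216/5, 63]
+L2 (α=1/2) → [237/5, 621/10, 241/2]
+L3 (α=1/3) → [874/15, 721/15, 328/3]
+L4 (α=1/2) → [827/15, 983/15, 847/6]
+L5 (α=2/7) → [143/3, 989/21, 4763/42]
= [48, 47, 113]


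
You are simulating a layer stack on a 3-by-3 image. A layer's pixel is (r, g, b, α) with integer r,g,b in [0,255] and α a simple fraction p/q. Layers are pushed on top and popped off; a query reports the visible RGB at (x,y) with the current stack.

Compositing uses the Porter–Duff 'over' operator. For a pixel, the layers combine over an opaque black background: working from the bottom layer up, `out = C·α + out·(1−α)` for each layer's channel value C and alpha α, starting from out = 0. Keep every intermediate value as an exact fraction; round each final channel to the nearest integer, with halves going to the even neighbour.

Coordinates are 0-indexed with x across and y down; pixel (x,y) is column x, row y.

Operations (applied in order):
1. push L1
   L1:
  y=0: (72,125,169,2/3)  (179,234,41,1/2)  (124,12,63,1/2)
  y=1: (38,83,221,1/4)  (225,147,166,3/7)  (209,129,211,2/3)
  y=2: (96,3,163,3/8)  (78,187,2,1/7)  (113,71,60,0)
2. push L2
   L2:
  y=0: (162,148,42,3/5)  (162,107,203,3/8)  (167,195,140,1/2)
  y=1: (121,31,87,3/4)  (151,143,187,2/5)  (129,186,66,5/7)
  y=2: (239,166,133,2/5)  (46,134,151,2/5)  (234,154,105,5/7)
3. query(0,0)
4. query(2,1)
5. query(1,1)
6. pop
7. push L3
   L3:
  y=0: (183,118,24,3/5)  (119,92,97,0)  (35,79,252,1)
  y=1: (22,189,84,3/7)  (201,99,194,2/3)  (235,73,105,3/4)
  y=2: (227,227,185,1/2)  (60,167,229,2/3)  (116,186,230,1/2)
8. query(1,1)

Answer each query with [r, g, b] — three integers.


at x=0,y=0 over L1,L2:
L1 α=2/3: [48, 250/3, 338/3]
L2 α=3/5: [582/5, 1832/15, 1054/15]
→ [116, 122, 70]

(2,1) stack=L1,L2; from [0,0,0]:
+L1 (α=2/3) → [418/3, 86, 422/3]
+L2 (α=5/7) → [2771/21, 1102/7, 262/3]
→ [132, 157, 87]

query (1,1) [L1,L2] — begin 0,0,0
+L1 (α=3/7) → [675/7, 63, 498/7]
+L2 (α=2/5) → [4139/35, 95, 4112/35]
= [118, 95, 117]

(1,1) stack=L1,L3; from [0,0,0]:
after L1 α=3/7: [675/7, 63, 498/7]
after L3 α=2/3: [1163/7, 87, 3214/21]
→ [166, 87, 153]


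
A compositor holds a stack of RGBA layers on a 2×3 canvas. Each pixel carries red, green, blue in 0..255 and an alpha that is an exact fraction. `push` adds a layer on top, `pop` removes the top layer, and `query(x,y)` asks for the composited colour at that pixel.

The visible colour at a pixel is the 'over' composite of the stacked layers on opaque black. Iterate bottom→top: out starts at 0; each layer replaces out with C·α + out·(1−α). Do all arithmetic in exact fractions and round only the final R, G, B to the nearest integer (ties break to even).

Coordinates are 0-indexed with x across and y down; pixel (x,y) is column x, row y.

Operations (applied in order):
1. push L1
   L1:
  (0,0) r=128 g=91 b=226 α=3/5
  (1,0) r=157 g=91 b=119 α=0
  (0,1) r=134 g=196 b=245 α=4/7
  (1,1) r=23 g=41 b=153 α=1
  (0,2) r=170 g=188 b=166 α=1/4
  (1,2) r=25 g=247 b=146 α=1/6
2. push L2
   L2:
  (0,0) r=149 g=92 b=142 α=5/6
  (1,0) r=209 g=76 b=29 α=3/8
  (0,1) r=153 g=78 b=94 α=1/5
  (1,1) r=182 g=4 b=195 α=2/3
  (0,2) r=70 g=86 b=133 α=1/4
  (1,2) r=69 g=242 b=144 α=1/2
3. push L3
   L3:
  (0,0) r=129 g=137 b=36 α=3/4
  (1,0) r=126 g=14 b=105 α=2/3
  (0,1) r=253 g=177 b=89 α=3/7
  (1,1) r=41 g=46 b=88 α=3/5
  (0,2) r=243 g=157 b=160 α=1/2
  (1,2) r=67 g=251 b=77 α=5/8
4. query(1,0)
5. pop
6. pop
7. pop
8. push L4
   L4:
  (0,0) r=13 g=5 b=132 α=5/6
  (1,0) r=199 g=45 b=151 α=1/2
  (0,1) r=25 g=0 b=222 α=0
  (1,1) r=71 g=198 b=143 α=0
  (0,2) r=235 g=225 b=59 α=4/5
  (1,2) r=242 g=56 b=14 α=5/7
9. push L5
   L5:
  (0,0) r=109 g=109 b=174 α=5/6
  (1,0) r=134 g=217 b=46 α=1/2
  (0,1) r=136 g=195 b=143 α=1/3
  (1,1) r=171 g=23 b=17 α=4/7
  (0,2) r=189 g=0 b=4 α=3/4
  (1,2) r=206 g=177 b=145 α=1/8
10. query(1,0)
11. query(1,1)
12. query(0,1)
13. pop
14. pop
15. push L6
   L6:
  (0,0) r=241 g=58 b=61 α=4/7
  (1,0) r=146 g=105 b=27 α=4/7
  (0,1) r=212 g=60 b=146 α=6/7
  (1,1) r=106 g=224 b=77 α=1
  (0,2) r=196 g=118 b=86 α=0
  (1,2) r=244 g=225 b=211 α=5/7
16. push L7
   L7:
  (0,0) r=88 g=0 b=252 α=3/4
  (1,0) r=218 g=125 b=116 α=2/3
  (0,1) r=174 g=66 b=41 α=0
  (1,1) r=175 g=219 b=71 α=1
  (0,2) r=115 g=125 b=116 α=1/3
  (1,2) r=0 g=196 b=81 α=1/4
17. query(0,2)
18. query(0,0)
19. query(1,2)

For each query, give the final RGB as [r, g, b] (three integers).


at x=1,y=0 over L1,L2,L3:
L1 α=0: [0, 0, 0]
L2 α=3/8: [627/8, 57/2, 87/8]
L3 α=2/3: [881/8, 113/6, 589/8]
= [110, 19, 74]

query (1,0) [L4,L5] — begin 0,0,0
after L4 α=1/2: [199/2, 45/2, 151/2]
after L5 α=1/2: [467/4, 479/4, 243/4]
= [117, 120, 61]

(1,1) stack=L4,L5; from [0,0,0]:
+L4 (α=0) → [0, 0, 0]
+L5 (α=4/7) → [684/7, 92/7, 68/7]
→ [98, 13, 10]

query (0,1) [L4,L5] — begin 0,0,0
L4 α=0: [0, 0, 0]
L5 α=1/3: [136/3, 65, 143/3]
rounded: [45, 65, 48]

(0,2) stack=L6,L7; from [0,0,0]:
after L6 α=0: [0, 0, 0]
after L7 α=1/3: [115/3, 125/3, 116/3]
→ [38, 42, 39]

query (0,0) [L6,L7] — begin 0,0,0
+L6 (α=4/7) → [964/7, 232/7, 244/7]
+L7 (α=3/4) → [703/7, 58/7, 1384/7]
rounded: [100, 8, 198]

(1,2) stack=L6,L7; from [0,0,0]:
L6 α=5/7: [1220/7, 1125/7, 1055/7]
L7 α=1/4: [915/7, 4747/28, 933/7]
→ [131, 170, 133]


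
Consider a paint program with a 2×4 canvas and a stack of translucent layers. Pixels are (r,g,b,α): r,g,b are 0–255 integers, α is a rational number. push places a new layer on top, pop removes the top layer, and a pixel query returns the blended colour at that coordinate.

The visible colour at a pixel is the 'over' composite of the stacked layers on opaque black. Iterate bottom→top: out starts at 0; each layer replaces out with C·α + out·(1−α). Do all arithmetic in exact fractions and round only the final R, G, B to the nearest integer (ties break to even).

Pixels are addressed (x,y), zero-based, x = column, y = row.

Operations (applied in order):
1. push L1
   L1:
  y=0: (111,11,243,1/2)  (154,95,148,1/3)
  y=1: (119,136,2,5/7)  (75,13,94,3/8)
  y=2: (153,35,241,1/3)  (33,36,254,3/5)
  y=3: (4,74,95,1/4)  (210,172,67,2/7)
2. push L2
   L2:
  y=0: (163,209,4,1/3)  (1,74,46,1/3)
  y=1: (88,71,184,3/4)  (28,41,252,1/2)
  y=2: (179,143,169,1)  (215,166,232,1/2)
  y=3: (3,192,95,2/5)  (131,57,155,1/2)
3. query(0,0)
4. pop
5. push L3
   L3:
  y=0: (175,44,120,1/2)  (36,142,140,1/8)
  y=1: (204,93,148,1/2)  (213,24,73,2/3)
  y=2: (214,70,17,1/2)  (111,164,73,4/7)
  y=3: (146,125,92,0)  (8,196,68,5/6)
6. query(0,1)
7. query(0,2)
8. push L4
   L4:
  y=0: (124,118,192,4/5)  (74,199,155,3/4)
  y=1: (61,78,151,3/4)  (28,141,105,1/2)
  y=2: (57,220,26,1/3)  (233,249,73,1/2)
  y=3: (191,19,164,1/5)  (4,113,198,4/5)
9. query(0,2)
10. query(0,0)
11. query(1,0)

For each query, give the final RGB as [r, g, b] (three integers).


at x=0,y=0 over L1,L2:
+L1 (α=1/2) → [111/2, 11/2, 243/2]
+L2 (α=1/3) → [274/3, 220/3, 247/3]
rounded: [91, 73, 82]

at x=0,y=1 over L1,L3:
L1 α=5/7: [85, 680/7, 10/7]
L3 α=1/2: [289/2, 1331/14, 523/7]
rounded: [144, 95, 75]

query (0,2) [L1,L3] — begin 0,0,0
+L1 (α=1/3) → [51, 35/3, 241/3]
+L3 (α=1/2) → [265/2, 245/6, 146/3]
= [132, 41, 49]

at x=0,y=2 over L1,L3,L4:
after L1 α=1/3: [51, 35/3, 241/3]
after L3 α=1/2: [265/2, 245/6, 146/3]
after L4 α=1/3: [322/3, 905/9, 370/9]
rounded: [107, 101, 41]

query (0,0) [L1,L3,L4] — begin 0,0,0
L1 α=1/2: [111/2, 11/2, 243/2]
L3 α=1/2: [461/4, 99/4, 483/4]
L4 α=4/5: [489/4, 1987/20, 711/4]
= [122, 99, 178]

at x=1,y=0 over L1,L3,L4:
after L1 α=1/3: [154/3, 95/3, 148/3]
after L3 α=1/8: [593/12, 1091/24, 182/3]
after L4 α=3/4: [3257/48, 15419/96, 1577/12]
= [68, 161, 131]


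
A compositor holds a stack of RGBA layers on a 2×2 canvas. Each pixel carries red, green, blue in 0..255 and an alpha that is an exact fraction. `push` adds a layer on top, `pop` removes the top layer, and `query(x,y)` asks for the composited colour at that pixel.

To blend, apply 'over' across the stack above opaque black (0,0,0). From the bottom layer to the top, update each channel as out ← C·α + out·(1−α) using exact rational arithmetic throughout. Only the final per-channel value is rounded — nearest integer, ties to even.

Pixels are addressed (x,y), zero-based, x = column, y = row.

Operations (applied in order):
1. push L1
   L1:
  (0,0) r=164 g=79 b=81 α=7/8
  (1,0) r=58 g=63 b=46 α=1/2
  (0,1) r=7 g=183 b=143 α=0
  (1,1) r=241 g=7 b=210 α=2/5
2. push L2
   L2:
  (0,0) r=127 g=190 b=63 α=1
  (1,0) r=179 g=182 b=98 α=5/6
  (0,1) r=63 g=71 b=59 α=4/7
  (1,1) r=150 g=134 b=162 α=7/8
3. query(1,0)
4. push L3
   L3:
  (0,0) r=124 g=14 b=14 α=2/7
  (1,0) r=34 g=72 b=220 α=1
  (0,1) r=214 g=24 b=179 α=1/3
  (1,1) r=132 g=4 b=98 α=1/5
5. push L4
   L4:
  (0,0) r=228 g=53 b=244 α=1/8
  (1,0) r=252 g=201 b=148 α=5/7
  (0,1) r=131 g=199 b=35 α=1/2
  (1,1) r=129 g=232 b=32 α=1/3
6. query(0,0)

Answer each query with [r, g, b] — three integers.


at x=1,y=0 over L1,L2:
+L1 (α=1/2) → [29, 63/2, 23]
+L2 (α=5/6) → [154, 1883/12, 171/2]
→ [154, 157, 86]

at x=0,y=0 over L1,L2,L3,L4:
+L1 (α=7/8) → [287/2, 553/8, 567/8]
+L2 (α=1) → [127, 190, 63]
+L3 (α=2/7) → [883/7, 978/7, 49]
+L4 (α=1/8) → [1111/8, 1031/8, 587/8]
→ [139, 129, 73]


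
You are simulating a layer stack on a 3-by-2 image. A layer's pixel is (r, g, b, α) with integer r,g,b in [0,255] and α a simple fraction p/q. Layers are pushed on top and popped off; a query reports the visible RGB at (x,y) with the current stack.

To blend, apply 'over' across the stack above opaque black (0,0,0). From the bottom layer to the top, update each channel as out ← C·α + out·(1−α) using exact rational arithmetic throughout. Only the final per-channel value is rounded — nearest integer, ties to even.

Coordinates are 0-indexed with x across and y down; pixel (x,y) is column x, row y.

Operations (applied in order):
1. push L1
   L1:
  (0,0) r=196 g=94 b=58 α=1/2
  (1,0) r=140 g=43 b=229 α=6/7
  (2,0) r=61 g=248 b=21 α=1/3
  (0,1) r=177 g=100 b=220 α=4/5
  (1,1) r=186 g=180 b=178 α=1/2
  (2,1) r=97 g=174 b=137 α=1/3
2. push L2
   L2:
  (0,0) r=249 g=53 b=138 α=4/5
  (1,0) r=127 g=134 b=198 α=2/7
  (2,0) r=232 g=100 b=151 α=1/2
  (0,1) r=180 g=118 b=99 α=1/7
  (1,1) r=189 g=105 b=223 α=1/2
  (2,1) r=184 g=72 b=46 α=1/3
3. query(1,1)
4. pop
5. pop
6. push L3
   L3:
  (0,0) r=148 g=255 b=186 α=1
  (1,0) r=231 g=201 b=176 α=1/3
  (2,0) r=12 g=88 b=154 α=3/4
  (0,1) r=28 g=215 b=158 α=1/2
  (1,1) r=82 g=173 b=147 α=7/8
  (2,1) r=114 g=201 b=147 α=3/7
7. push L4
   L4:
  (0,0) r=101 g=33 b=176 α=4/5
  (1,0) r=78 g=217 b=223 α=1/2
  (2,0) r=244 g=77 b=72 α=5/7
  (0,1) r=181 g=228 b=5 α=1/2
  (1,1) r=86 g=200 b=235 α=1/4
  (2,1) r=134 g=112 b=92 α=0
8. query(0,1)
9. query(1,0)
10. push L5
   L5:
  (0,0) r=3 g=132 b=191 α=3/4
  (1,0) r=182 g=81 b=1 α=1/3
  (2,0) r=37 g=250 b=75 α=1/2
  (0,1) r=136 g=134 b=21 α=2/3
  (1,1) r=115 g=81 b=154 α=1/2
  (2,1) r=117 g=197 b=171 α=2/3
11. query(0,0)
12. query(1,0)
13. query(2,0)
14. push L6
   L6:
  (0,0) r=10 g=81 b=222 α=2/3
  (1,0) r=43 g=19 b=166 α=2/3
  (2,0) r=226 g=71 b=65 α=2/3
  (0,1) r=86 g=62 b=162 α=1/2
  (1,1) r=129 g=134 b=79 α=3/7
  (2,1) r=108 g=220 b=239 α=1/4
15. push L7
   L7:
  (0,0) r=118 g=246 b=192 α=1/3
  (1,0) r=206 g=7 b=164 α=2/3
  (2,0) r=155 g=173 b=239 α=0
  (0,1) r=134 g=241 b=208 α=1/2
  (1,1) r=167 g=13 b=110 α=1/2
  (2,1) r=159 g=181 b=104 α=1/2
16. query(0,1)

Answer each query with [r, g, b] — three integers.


at x=1,y=1 over L1,L2:
L1 α=1/2: [93, 90, 89]
L2 α=1/2: [141, 195/2, 156]
rounded: [141, 98, 156]

(0,1) stack=L3,L4; from [0,0,0]:
after L3 α=1/2: [14, 215/2, 79]
after L4 α=1/2: [195/2, 671/4, 42]
rounded: [98, 168, 42]

at x=1,y=0 over L3,L4:
after L3 α=1/3: [77, 67, 176/3]
after L4 α=1/2: [155/2, 142, 845/6]
rounded: [78, 142, 141]

(0,0) stack=L3,L4,L5; from [0,0,0]:
L3 α=1: [148, 255, 186]
L4 α=4/5: [552/5, 387/5, 178]
L5 α=3/4: [597/20, 2367/20, 751/4]
= [30, 118, 188]

at x=1,y=0 over L3,L4,L5:
+L3 (α=1/3) → [77, 67, 176/3]
+L4 (α=1/2) → [155/2, 142, 845/6]
+L5 (α=1/3) → [337/3, 365/3, 848/9]
→ [112, 122, 94]

(2,0) stack=L3,L4,L5; from [0,0,0]:
L3 α=3/4: [9, 66, 231/2]
L4 α=5/7: [1238/7, 517/7, 591/7]
L5 α=1/2: [1497/14, 2267/14, 558/7]
rounded: [107, 162, 80]

at x=0,y=1 over L3,L4,L5,L6,L7:
+L3 (α=1/2) → [14, 215/2, 79]
+L4 (α=1/2) → [195/2, 671/4, 42]
+L5 (α=2/3) → [739/6, 581/4, 28]
+L6 (α=1/2) → [1255/12, 829/8, 95]
+L7 (α=1/2) → [2863/24, 2757/16, 303/2]
= [119, 172, 152]


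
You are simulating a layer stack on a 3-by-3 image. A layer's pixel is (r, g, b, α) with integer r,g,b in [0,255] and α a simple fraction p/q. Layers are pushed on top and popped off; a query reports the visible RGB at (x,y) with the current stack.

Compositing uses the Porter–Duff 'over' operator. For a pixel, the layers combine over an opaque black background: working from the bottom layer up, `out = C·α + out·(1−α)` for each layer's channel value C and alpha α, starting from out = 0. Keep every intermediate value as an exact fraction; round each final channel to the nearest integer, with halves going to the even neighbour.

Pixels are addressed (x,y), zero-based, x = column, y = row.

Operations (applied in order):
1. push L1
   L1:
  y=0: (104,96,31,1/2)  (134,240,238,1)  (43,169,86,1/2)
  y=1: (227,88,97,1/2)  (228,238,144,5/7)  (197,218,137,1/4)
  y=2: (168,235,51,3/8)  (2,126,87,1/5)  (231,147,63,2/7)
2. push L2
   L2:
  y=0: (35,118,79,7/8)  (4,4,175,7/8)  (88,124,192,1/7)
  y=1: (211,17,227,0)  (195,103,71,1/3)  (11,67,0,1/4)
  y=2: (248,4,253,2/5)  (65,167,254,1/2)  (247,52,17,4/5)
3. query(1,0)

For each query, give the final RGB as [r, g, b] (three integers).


at x=1,y=0 over L1,L2:
L1 α=1: [134, 240, 238]
L2 α=7/8: [81/4, 67/2, 1463/8]
= [20, 34, 183]


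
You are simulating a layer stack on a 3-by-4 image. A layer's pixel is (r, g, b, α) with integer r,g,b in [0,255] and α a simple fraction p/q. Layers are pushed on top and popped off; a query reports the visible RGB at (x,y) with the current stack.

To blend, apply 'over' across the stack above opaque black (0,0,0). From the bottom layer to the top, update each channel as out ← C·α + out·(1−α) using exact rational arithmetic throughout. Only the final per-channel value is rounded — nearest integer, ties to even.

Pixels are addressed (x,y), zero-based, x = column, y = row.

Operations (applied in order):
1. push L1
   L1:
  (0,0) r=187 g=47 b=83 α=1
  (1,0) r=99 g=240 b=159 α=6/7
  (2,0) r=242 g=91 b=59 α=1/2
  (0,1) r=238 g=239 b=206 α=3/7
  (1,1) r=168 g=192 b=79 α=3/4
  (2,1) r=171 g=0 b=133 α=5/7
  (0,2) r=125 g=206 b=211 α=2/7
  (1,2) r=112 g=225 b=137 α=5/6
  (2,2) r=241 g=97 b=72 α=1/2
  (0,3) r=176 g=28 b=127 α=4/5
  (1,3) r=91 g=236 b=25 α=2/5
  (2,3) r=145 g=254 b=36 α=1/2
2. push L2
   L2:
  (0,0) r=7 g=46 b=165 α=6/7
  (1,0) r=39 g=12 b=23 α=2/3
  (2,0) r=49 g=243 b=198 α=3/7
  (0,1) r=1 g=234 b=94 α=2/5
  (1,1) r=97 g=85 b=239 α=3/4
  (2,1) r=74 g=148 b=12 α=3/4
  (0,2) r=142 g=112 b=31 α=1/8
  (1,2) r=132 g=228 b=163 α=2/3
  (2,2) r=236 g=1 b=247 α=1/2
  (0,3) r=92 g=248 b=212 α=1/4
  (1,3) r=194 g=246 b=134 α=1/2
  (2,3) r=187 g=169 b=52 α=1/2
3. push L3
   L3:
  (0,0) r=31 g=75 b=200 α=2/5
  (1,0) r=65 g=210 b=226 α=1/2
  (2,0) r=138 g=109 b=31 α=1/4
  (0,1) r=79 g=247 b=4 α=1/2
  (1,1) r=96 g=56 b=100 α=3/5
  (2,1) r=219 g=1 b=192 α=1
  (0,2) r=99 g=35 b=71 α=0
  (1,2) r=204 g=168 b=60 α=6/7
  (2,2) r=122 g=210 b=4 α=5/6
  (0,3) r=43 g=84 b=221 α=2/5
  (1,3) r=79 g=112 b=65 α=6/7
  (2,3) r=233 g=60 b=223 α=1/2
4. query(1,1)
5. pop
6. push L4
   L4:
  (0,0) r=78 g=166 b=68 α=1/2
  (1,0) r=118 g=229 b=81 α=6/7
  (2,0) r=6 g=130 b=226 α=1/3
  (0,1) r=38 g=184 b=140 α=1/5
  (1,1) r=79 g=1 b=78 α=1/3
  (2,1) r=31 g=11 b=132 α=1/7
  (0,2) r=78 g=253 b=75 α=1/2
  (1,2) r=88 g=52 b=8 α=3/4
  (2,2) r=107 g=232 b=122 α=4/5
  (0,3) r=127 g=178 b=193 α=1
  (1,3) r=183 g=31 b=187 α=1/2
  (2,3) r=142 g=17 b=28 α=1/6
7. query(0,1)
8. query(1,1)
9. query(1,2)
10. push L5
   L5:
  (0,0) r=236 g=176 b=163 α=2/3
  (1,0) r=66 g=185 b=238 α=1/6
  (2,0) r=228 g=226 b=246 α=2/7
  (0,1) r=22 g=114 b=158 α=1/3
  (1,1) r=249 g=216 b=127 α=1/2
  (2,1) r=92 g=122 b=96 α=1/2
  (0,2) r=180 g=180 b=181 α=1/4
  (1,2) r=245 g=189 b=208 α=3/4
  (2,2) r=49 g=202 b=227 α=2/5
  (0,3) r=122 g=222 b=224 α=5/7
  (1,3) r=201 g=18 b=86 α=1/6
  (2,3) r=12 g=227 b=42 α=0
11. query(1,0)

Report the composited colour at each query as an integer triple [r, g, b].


query (1,1) [L1,L2,L3] — begin 0,0,0
+L1 (α=3/4) → [126, 144, 237/4]
+L2 (α=3/4) → [417/4, 399/4, 3105/16]
+L3 (α=3/5) → [993/10, 147/2, 1101/8]
→ [99, 74, 138]

(0,1) stack=L1,L2,L4; from [0,0,0]:
+L1 (α=3/7) → [102, 717/7, 618/7]
+L2 (α=2/5) → [308/5, 5427/35, 634/7]
+L4 (α=1/5) → [1422/25, 28148/175, 3516/35]
= [57, 161, 100]

query (1,1) [L1,L2,L4] — begin 0,0,0
+L1 (α=3/4) → [126, 144, 237/4]
+L2 (α=3/4) → [417/4, 399/4, 3105/16]
+L4 (α=1/3) → [575/6, 401/6, 1243/8]
→ [96, 67, 155]

at x=1,y=2 over L1,L2,L4:
after L1 α=5/6: [280/3, 375/2, 685/6]
after L2 α=2/3: [1072/9, 429/2, 2641/18]
after L4 α=3/4: [862/9, 741/8, 3073/72]
= [96, 93, 43]

at x=1,y=0 over L1,L2,L4,L5:
L1 α=6/7: [594/7, 1440/7, 954/7]
L2 α=2/3: [380/7, 536/7, 1276/21]
L4 α=6/7: [5336/49, 10154/49, 11482/147]
L5 α=1/6: [14957/147, 19945/98, 46198/441]
→ [102, 204, 105]


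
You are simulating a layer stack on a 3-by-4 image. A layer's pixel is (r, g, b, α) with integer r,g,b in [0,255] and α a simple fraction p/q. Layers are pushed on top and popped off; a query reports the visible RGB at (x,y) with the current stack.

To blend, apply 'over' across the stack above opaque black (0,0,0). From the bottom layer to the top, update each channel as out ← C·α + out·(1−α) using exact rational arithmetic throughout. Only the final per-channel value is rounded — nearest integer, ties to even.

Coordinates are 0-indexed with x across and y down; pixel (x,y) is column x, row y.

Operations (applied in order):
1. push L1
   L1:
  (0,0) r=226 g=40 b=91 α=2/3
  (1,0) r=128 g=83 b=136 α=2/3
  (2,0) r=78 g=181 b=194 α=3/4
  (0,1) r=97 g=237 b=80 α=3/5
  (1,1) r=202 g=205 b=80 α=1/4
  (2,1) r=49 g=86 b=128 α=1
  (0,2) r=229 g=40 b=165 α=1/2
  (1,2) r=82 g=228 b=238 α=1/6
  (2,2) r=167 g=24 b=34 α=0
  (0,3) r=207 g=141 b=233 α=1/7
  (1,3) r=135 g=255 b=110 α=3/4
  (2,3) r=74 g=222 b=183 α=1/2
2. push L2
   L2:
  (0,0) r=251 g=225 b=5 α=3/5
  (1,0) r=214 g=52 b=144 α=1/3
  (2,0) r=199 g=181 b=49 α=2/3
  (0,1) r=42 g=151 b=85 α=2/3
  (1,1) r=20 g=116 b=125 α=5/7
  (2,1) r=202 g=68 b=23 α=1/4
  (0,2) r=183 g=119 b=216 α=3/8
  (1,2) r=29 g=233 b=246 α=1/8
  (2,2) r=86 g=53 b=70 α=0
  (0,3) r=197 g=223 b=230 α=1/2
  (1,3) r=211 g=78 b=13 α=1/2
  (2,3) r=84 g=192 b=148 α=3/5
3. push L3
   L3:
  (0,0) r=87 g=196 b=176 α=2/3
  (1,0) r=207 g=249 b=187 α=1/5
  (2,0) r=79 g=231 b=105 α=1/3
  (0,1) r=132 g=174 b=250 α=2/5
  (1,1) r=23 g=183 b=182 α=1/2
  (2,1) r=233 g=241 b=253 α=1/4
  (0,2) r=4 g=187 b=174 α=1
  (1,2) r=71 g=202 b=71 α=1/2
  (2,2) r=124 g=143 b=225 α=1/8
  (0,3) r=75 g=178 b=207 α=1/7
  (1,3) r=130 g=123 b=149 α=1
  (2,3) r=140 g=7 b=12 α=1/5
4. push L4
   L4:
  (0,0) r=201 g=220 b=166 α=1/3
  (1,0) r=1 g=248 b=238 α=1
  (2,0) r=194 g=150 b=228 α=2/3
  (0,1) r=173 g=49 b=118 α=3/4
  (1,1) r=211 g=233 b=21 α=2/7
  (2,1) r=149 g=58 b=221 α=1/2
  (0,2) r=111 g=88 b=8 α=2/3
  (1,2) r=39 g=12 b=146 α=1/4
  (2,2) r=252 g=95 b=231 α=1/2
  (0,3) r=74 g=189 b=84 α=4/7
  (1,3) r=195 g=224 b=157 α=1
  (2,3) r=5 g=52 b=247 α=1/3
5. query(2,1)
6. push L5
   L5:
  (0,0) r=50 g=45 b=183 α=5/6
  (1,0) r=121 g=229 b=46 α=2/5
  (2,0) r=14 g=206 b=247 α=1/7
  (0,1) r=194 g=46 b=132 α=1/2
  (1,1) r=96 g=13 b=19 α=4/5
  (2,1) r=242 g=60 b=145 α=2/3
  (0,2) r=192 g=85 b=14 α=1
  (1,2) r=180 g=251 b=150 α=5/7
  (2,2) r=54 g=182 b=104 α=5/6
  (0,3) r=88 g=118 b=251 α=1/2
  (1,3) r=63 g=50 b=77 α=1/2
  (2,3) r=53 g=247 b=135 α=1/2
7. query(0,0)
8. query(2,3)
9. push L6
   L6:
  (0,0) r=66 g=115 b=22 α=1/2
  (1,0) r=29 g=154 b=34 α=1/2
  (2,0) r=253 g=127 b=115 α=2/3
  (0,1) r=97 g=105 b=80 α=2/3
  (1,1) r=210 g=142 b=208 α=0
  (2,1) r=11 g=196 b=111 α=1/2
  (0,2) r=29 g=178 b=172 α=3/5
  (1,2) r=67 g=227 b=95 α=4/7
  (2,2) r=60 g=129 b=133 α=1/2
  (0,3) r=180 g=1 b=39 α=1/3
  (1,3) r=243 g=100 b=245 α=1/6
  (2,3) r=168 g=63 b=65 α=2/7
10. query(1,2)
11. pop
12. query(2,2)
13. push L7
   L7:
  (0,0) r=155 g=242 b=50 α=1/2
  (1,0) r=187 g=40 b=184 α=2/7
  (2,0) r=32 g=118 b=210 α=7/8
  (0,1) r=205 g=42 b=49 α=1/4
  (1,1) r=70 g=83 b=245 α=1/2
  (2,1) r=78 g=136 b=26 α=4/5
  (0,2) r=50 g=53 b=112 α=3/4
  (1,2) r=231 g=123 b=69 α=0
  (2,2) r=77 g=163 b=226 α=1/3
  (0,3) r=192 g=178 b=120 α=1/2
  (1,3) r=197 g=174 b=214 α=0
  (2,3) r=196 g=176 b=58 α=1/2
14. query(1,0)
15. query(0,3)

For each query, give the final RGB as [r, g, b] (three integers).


at x=2,y=1 over L1,L2,L3,L4:
L1 α=1: [49, 86, 128]
L2 α=1/4: [349/4, 163/2, 407/4]
L3 α=1/4: [1979/16, 971/8, 2233/16]
L4 α=1/2: [4363/32, 1435/16, 5769/32]
rounded: [136, 90, 180]

(0,0) stack=L1,L2,L3,L4,L5; from [0,0,0]:
+L1 (α=2/3) → [452/3, 80/3, 182/3]
+L2 (α=3/5) → [3163/15, 437/3, 409/15]
+L3 (α=2/3) → [5773/45, 1613/9, 5689/45]
+L4 (α=1/3) → [20591/135, 5206/27, 18848/135]
+L5 (α=5/6) → [54341/810, 11281/162, 142373/810]
→ [67, 70, 176]

at x=2,y=3 over L1,L2,L3,L4,L5:
+L1 (α=1/2) → [37, 111, 183/2]
+L2 (α=3/5) → [326/5, 798/5, 627/5]
+L3 (α=1/5) → [2004/25, 3227/25, 2568/25]
+L4 (α=1/3) → [4133/75, 7754/75, 11311/75]
+L5 (α=1/2) → [4054/75, 26279/150, 10718/75]
rounded: [54, 175, 143]

at x=1,y=2 over L1,L2,L3,L4,L5,L6:
+L1 (α=1/6) → [41/3, 38, 119/3]
+L2 (α=1/8) → [187/12, 499/8, 1571/24]
+L3 (α=1/2) → [1039/24, 2115/16, 3275/48]
+L4 (α=1/4) → [1351/32, 6537/64, 5611/64]
+L5 (α=5/7) → [15751/112, 6671/32, 29611/224]
+L6 (α=4/7) → [77269/784, 49069/224, 173953/1568]
→ [99, 219, 111]

at x=2,y=2 over L1,L2,L3,L4,L5:
after L1 α=0: [0, 0, 0]
after L2 α=0: [0, 0, 0]
after L3 α=1/8: [31/2, 143/8, 225/8]
after L4 α=1/2: [535/4, 903/16, 2073/16]
after L5 α=5/6: [1615/24, 15463/96, 10393/96]
→ [67, 161, 108]

at x=1,y=0 over L1,L2,L3,L4,L5,L7:
+L1 (α=2/3) → [256/3, 166/3, 272/3]
+L2 (α=1/3) → [1154/9, 488/9, 976/9]
+L3 (α=1/5) → [6479/45, 4193/45, 5587/45]
+L4 (α=1) → [1, 248, 238]
+L5 (α=2/5) → [49, 1202/5, 806/5]
+L7 (α=2/7) → [619/7, 1282/7, 1174/7]
→ [88, 183, 168]

at x=0,y=3 over L1,L2,L3,L4,L5,L7:
L1 α=1/7: [207/7, 141/7, 233/7]
L2 α=1/2: [793/7, 851/7, 1843/14]
L3 α=1/7: [5283/49, 6352/49, 6978/49]
L4 α=4/7: [30353/343, 56100/343, 37398/343]
L5 α=1/2: [60537/686, 48287/343, 123491/686]
L7 α=1/2: [192249/1372, 109341/686, 205811/1372]
rounded: [140, 159, 150]


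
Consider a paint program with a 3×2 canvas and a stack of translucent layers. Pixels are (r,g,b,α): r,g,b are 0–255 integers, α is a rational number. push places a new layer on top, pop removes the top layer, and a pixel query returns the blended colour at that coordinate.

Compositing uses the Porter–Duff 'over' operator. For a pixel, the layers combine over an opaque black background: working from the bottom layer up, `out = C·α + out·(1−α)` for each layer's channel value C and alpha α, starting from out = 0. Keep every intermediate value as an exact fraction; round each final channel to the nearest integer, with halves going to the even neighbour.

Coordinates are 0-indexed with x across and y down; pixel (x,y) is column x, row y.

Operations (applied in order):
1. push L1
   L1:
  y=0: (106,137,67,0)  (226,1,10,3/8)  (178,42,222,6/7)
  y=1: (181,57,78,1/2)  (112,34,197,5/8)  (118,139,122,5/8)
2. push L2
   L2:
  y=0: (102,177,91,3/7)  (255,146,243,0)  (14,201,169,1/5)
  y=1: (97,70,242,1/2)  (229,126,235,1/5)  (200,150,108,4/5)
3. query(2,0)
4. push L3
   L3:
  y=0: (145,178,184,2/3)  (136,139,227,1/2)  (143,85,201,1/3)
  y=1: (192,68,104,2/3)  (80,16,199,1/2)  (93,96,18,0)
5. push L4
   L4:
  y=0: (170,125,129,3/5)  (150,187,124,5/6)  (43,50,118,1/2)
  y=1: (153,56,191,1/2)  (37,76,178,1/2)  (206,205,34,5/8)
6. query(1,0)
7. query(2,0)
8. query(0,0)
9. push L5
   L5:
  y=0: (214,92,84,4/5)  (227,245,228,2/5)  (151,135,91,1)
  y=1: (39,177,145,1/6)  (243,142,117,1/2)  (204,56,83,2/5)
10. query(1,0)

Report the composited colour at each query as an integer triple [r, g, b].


query (2,0) [L1,L2] — begin 0,0,0
L1 α=6/7: [1068/7, 36, 1332/7]
L2 α=1/5: [874/7, 69, 6511/35]
rounded: [125, 69, 186]

(1,0) stack=L1,L2,L3,L4; from [0,0,0]:
L1 α=3/8: [339/4, 3/8, 15/4]
L2 α=0: [339/4, 3/8, 15/4]
L3 α=1/2: [883/8, 1115/16, 923/8]
L4 α=5/6: [6883/48, 16075/96, 1961/16]
→ [143, 167, 123]

at x=2,y=0 over L1,L2,L3,L4:
after L1 α=6/7: [1068/7, 36, 1332/7]
after L2 α=1/5: [874/7, 69, 6511/35]
after L3 α=1/3: [2749/21, 223/3, 20057/105]
after L4 α=1/2: [1826/21, 373/6, 32447/210]
→ [87, 62, 155]

at x=0,y=0 over L1,L2,L3,L4:
+L1 (α=0) → [0, 0, 0]
+L2 (α=3/7) → [306/7, 531/7, 39]
+L3 (α=2/3) → [2336/21, 3023/21, 407/3]
+L4 (α=3/5) → [15382/105, 13921/105, 395/3]
→ [146, 133, 132]

at x=1,y=0 over L1,L2,L3,L4,L5:
L1 α=3/8: [339/4, 3/8, 15/4]
L2 α=0: [339/4, 3/8, 15/4]
L3 α=1/2: [883/8, 1115/16, 923/8]
L4 α=5/6: [6883/48, 16075/96, 1961/16]
L5 α=2/5: [14147/80, 6351/32, 13179/80]
→ [177, 198, 165]


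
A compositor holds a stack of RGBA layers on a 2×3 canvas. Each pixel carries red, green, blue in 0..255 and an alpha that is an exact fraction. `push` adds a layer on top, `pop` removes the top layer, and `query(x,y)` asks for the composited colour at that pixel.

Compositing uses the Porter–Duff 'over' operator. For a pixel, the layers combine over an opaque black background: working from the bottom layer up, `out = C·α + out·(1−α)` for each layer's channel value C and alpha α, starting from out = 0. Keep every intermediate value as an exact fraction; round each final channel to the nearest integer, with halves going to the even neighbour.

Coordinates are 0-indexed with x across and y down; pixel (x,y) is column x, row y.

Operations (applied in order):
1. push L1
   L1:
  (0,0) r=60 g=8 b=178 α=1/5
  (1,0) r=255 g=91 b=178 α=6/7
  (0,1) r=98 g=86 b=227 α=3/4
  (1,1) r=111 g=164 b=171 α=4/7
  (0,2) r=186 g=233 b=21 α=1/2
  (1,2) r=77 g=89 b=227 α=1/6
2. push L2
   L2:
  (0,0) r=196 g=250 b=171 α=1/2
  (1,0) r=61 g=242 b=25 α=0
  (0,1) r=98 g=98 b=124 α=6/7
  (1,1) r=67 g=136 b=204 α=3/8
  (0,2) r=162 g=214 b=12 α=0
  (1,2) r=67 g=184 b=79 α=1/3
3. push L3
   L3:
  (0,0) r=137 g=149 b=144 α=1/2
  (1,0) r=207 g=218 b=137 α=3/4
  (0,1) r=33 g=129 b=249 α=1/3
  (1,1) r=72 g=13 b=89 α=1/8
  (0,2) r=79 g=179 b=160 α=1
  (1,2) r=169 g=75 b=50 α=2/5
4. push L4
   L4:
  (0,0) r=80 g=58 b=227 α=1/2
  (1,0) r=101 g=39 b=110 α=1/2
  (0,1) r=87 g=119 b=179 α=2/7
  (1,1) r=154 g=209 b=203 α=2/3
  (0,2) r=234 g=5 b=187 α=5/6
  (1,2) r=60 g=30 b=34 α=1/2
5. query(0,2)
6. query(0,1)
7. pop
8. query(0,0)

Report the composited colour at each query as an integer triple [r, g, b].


query (0,2) [L1,L2,L3,L4] — begin 0,0,0
L1 α=1/2: [93, 233/2, 21/2]
L2 α=0: [93, 233/2, 21/2]
L3 α=1: [79, 179, 160]
L4 α=5/6: [1249/6, 34, 365/2]
= [208, 34, 182]

at x=0,y=1 over L1,L2,L3,L4:
after L1 α=3/4: [147/2, 129/2, 681/4]
after L2 α=6/7: [189/2, 1305/14, 3657/28]
after L3 α=1/3: [74, 736/7, 2381/14]
after L4 α=2/7: [544/7, 5346/49, 16917/98]
→ [78, 109, 173]

(0,0) stack=L1,L2,L3; from [0,0,0]:
L1 α=1/5: [12, 8/5, 178/5]
L2 α=1/2: [104, 629/5, 1033/10]
L3 α=1/2: [241/2, 687/5, 2473/20]
rounded: [120, 137, 124]


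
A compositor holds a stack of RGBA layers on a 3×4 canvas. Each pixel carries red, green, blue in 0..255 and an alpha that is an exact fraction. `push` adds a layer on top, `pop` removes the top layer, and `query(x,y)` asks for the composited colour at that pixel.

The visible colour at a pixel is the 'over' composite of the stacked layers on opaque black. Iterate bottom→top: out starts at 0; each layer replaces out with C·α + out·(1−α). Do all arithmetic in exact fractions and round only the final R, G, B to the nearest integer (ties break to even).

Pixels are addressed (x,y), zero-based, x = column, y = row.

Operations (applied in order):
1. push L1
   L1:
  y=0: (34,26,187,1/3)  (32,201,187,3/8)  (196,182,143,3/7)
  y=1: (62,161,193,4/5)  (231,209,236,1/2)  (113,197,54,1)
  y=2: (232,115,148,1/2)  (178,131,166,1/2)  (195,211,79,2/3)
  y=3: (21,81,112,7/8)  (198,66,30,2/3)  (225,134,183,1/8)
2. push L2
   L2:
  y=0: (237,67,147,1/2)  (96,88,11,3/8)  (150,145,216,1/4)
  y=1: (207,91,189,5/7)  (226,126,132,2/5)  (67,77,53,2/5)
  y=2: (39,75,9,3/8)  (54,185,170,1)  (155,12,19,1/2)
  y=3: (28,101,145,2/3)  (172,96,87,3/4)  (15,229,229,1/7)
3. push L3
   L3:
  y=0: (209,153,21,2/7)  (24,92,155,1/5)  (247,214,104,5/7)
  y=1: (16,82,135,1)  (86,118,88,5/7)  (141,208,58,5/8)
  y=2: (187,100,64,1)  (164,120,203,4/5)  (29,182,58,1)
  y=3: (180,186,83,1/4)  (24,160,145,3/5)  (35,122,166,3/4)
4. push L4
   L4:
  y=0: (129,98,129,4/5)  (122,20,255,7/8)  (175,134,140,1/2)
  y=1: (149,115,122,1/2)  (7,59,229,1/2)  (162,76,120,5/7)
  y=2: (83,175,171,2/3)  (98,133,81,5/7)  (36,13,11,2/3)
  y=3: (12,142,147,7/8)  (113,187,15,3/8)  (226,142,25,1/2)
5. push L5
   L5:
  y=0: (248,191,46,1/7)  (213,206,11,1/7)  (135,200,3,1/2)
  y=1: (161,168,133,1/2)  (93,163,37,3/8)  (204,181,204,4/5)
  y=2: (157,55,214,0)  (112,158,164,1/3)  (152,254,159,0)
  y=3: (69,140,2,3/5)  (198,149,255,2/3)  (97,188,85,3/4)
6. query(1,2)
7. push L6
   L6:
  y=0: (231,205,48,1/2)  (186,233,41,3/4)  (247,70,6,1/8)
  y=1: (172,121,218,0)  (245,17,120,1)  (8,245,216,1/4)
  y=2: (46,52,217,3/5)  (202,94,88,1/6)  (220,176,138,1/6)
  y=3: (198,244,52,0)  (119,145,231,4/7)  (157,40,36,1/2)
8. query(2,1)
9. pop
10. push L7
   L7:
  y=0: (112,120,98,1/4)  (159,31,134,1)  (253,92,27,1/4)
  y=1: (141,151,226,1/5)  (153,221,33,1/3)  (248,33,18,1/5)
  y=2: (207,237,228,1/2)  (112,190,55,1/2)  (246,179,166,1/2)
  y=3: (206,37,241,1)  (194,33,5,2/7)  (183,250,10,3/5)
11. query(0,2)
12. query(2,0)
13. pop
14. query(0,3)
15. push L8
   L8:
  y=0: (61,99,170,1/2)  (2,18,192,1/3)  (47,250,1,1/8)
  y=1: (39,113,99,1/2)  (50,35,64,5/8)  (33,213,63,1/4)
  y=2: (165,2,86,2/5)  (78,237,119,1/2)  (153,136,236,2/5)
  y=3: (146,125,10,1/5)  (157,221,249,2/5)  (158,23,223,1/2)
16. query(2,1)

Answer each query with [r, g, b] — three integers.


query (1,2) [L1,L2,L3,L4,L5] — begin 0,0,0
+L1 (α=1/2) → [89, 131/2, 83]
+L2 (α=1) → [54, 185, 170]
+L3 (α=4/5) → [142, 133, 982/5]
+L4 (α=5/7) → [774/7, 133, 3989/35]
+L5 (α=1/3) → [2332/21, 424/3, 13718/105]
= [111, 141, 131]

at x=2,y=1 over L1,L2,L3,L4,L5,L6:
after L1 α=1: [113, 197, 54]
after L2 α=2/5: [473/5, 149, 268/5]
after L3 α=5/8: [618/5, 1487/8, 1127/20]
after L4 α=5/7: [5286/35, 3007/28, 7127/70]
after L5 α=4/5: [33846/175, 23279/140, 64247/350]
after L6 α=1/4: [51469/350, 104137/560, 268341/1400]
→ [147, 186, 192]

(0,2) stack=L1,L2,L3,L4,L5,L7; from [0,0,0]:
L1 α=1/2: [116, 115/2, 74]
L2 α=3/8: [697/8, 1025/16, 397/8]
L3 α=1: [187, 100, 64]
L4 α=2/3: [353/3, 150, 406/3]
L5 α=0: [353/3, 150, 406/3]
L7 α=1/2: [487/3, 387/2, 545/3]
→ [162, 194, 182]

(2,0) stack=L1,L2,L3,L4,L5,L7; from [0,0,0]:
+L1 (α=3/7) → [84, 78, 429/7]
+L2 (α=1/4) → [201/2, 379/4, 2799/28]
+L3 (α=5/7) → [1436/7, 2519/14, 10079/98]
+L4 (α=1/2) → [2661/14, 4395/28, 23799/196]
+L5 (α=1/2) → [4551/28, 9995/56, 24387/392]
+L7 (α=1/4) → [20737/112, 35137/224, 83745/1568]
rounded: [185, 157, 53]

query (0,3) [L1,L2,L3,L4,L5] — begin 0,0,0
+L1 (α=7/8) → [147/8, 567/8, 98]
+L2 (α=2/3) → [595/24, 2183/24, 388/3]
+L3 (α=1/4) → [2035/32, 3671/32, 471/4]
+L4 (α=7/8) → [4723/256, 35479/256, 4587/32]
+L5 (α=3/5) → [31219/640, 89239/640, 4683/80]
→ [49, 139, 59]

at x=2,y=1 over L1,L2,L3,L4,L5,L8:
L1 α=1: [113, 197, 54]
L2 α=2/5: [473/5, 149, 268/5]
L3 α=5/8: [618/5, 1487/8, 1127/20]
L4 α=5/7: [5286/35, 3007/28, 7127/70]
L5 α=4/5: [33846/175, 23279/140, 64247/350]
L8 α=1/4: [107313/700, 99657/560, 214791/1400]
= [153, 178, 153]
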